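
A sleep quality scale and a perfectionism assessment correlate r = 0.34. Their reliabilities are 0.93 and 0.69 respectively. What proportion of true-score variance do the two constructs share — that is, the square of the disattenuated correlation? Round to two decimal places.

Disattenuated r = 0.34 / √(0.93 × 0.69) = 0.34 / 0.8011 = 0.4244.
Shared true-score variance = 0.4244² = 0.1801 ≈ 0.18.

0.18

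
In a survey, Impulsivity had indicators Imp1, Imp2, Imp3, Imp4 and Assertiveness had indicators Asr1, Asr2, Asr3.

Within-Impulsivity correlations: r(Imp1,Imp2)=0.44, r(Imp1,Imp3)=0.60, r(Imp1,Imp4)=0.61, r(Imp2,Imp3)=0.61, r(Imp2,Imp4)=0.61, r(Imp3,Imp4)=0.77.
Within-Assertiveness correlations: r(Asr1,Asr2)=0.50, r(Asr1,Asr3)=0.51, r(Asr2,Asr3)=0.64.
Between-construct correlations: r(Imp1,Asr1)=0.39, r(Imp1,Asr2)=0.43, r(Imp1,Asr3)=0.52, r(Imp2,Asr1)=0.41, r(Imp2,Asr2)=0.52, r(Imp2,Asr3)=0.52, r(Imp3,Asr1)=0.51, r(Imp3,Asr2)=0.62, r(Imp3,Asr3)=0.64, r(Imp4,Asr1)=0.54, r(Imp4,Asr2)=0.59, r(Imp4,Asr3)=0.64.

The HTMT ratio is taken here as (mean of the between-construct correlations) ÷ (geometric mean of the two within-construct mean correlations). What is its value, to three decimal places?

Mean between = 6.33/12 = 0.5275.
Mean within-Imp = 3.64/6 = 0.6067; mean within-Asr = 1.65/3 = 0.5500.
Geometric mean = √(0.6067 × 0.5500) = 0.5777.
HTMT = 0.5275 / 0.5777 = 0.913.

0.913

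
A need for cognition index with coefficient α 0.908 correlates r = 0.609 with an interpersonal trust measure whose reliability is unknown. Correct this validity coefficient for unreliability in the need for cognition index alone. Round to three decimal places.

0.639

Single correction: r_c = r_obs / √r_xx = 0.609 / √0.908 = 0.609 / 0.9529 ≈ 0.639.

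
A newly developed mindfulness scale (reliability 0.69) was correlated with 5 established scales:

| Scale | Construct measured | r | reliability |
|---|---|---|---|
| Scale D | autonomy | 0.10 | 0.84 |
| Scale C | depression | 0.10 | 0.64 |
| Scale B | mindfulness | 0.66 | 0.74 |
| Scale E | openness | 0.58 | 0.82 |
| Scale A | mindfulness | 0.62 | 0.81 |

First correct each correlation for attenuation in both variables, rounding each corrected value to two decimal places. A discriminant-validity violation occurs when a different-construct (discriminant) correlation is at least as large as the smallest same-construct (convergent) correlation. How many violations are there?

Disattenuated r (r / √(r_scale · r_new)):
  Scale D (disc): 0.10 / √(0.84·0.69) = 0.13
  Scale C (disc): 0.10 / √(0.64·0.69) = 0.15
  Scale B (conv): 0.66 / √(0.74·0.69) = 0.92
  Scale E (disc): 0.58 / √(0.82·0.69) = 0.77
  Scale A (conv): 0.62 / √(0.81·0.69) = 0.83
Smallest convergent = 0.83. Discriminant values: 0.13, 0.15, 0.77; count ≥ 0.83 → 0.

0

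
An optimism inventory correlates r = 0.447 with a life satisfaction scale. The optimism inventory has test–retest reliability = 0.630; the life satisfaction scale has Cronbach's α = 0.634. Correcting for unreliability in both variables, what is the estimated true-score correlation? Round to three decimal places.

0.707

r_true = r_obs / √(r_xx · r_yy) = 0.447 / √(0.630 × 0.634) = 0.447 / √0.399420 = 0.447 / 0.6320 ≈ 0.707.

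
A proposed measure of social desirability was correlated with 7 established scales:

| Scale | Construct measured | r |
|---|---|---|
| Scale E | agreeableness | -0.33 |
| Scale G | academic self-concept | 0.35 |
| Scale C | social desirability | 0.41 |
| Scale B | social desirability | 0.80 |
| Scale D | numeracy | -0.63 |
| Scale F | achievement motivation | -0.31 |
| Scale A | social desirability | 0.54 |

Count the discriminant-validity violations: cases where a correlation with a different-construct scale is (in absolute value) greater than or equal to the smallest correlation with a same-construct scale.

Convergent (same construct = social desirability): Scale C, Scale B, Scale A.
Smallest convergent = 0.41. Discriminant |r|: 0.33, 0.35, 0.63, 0.31; count ≥ 0.41 → 1.

1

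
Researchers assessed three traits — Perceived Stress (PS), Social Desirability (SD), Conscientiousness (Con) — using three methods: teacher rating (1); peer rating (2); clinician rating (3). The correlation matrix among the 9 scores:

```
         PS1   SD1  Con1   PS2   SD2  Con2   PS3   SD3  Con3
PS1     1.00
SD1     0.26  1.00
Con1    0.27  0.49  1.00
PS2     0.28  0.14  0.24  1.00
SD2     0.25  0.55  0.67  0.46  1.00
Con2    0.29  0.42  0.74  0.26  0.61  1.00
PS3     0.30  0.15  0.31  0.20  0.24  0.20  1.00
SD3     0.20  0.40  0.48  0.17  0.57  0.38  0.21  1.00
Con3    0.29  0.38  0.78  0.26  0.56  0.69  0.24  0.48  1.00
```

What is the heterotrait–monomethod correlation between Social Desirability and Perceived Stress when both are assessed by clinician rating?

Different traits, same method: r(SD3, PS3) = 0.21.

0.21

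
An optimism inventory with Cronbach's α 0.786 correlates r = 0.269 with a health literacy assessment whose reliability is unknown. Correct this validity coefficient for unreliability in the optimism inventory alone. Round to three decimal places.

0.303

Single correction: r_c = r_obs / √r_xx = 0.269 / √0.786 = 0.269 / 0.8866 ≈ 0.303.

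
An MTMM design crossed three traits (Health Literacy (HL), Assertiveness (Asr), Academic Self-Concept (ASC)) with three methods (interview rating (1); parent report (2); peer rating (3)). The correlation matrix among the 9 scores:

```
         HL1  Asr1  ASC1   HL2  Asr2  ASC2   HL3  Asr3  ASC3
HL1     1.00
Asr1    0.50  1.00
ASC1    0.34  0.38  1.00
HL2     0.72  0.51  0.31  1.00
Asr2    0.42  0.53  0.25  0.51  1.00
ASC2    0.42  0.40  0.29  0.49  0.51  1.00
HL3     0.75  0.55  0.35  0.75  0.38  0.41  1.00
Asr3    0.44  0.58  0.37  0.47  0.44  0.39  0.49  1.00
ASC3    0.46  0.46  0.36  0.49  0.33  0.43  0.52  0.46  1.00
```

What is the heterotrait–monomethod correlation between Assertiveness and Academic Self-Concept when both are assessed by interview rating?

0.38

Different traits, same method: r(Asr1, ASC1) = 0.38.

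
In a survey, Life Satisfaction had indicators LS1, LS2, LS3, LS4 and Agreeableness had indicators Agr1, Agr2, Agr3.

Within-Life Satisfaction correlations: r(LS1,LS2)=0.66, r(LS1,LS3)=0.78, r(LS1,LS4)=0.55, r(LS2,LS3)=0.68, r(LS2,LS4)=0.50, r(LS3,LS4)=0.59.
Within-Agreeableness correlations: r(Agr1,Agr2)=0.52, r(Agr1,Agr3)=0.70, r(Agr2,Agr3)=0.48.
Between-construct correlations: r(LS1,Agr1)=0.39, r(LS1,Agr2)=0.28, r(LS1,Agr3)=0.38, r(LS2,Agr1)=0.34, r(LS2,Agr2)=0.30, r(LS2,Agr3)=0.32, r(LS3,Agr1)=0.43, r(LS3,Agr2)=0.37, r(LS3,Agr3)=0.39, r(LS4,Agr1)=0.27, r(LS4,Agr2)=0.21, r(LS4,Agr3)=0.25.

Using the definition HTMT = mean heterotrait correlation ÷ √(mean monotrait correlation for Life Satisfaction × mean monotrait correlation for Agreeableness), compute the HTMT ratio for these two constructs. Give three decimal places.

0.550

Mean heterotrait r = 3.93/12 = 0.3275.
Mean within-LS = 3.76/6 = 0.6267; mean within-Agr = 1.70/3 = 0.5667.
Geometric mean = √(0.6267 × 0.5667) = 0.5959.
HTMT = 0.3275 / 0.5959 = 0.550.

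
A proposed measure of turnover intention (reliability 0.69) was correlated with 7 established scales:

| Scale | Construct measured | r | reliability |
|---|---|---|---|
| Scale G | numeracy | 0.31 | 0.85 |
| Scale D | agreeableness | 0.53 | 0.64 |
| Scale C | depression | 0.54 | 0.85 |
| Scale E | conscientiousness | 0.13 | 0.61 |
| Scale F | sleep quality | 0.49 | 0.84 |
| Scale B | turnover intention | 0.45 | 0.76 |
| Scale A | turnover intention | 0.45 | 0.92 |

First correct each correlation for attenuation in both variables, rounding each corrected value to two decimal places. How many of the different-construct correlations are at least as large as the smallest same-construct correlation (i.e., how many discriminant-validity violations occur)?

3

Disattenuated r (r / √(r_scale · r_new)):
  Scale G (disc): 0.31 / √(0.85·0.69) = 0.40
  Scale D (disc): 0.53 / √(0.64·0.69) = 0.80
  Scale C (disc): 0.54 / √(0.85·0.69) = 0.71
  Scale E (disc): 0.13 / √(0.61·0.69) = 0.20
  Scale F (disc): 0.49 / √(0.84·0.69) = 0.64
  Scale B (conv): 0.45 / √(0.76·0.69) = 0.62
  Scale A (conv): 0.45 / √(0.92·0.69) = 0.56
Smallest convergent = 0.56. Discriminant values: 0.40, 0.80, 0.71, 0.20, 0.64; count ≥ 0.56 → 3.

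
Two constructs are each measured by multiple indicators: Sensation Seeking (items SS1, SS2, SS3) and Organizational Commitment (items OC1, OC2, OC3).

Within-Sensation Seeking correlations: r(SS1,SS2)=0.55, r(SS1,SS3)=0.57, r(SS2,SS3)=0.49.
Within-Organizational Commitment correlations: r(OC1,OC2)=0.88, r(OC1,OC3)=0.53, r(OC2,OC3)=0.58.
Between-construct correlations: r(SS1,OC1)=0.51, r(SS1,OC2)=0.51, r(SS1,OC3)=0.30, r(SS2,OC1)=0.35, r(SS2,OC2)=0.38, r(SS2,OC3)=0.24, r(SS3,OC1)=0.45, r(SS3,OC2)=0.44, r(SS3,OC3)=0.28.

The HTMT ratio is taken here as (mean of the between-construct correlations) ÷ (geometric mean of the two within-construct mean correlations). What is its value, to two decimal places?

Mean between = 3.46/9 = 0.3844.
Mean within-SS = 1.61/3 = 0.5367; mean within-OC = 1.99/3 = 0.6633.
Geometric mean = √(0.5367 × 0.6633) = 0.5967.
HTMT = 0.3844 / 0.5967 = 0.64.

0.64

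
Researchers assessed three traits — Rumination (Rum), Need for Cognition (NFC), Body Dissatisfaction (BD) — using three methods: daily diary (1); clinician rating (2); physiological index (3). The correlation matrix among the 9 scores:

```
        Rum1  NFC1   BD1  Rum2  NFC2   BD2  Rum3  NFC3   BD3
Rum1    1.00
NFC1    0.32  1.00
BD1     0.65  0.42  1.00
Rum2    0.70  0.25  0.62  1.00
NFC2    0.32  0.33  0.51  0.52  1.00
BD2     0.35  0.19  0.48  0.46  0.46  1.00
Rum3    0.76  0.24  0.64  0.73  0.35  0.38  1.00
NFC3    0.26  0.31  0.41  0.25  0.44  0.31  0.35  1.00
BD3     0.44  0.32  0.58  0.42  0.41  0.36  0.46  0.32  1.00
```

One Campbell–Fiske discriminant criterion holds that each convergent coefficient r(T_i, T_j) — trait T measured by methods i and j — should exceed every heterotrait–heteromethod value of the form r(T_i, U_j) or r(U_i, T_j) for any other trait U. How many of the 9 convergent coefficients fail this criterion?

5

Convergent coefficients and their comparison sets:
Rum (methods 1·2): 0.70 vs {0.32, 0.25, 0.35, 0.62} → pass.
Rum (methods 1·3): 0.76 vs {0.26, 0.24, 0.44, 0.64} → pass.
Rum (methods 2·3): 0.73 vs {0.25, 0.35, 0.42, 0.38} → pass.
NFC (methods 1·2): 0.33 vs {0.25, 0.32, 0.19, 0.51} → fail.
NFC (methods 1·3): 0.31 vs {0.24, 0.26, 0.32, 0.41} → fail.
NFC (methods 2·3): 0.44 vs {0.35, 0.25, 0.41, 0.31} → pass.
BD (methods 1·2): 0.48 vs {0.62, 0.35, 0.51, 0.19} → fail.
BD (methods 1·3): 0.58 vs {0.64, 0.44, 0.41, 0.32} → fail.
BD (methods 2·3): 0.36 vs {0.38, 0.42, 0.31, 0.41} → fail.
5 of 9 fail.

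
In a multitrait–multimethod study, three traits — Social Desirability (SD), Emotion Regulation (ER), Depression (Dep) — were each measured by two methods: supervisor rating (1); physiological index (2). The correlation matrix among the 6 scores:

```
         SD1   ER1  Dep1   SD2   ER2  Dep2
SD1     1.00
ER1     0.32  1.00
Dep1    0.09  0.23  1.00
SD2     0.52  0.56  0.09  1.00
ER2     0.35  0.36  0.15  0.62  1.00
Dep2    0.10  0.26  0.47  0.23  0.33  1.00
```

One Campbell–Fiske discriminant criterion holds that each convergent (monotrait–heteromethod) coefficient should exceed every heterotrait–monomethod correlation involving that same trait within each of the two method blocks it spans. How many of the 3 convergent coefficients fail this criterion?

2

Each convergent coefficient versus the relevant comparison correlations:
SD (methods 1·2): 0.52 vs {0.32, 0.62, 0.09, 0.23} → fail.
ER (methods 1·2): 0.36 vs {0.32, 0.62, 0.23, 0.33} → fail.
Dep (methods 1·2): 0.47 vs {0.09, 0.23, 0.23, 0.33} → pass.
2 of 3 fail.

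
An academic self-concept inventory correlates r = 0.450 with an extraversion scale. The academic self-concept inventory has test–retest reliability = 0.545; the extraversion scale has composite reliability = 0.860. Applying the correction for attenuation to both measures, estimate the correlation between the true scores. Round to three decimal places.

0.657

r_true = r_obs / √(r_xx · r_yy) = 0.450 / √(0.545 × 0.860) = 0.450 / √0.468700 = 0.450 / 0.6846 ≈ 0.657.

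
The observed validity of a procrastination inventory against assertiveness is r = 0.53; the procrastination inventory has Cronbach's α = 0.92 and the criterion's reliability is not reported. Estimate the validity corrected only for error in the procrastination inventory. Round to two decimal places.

Single correction: r_c = r_obs / √r_xx = 0.53 / √0.92 = 0.53 / 0.9592 ≈ 0.55.

0.55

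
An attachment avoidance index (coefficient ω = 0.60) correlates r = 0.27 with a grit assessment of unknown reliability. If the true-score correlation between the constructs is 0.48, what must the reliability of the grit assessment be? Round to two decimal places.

0.53

r_true = r_obs / √(r_xx · r_yy) ⇒ 0.48 = 0.27 / √(0.60 · r_yy).
√(0.60 · r_yy) = 0.27 / 0.48 = 0.5625; 0.60 · r_yy = 0.3164; r_yy = 0.3164 / 0.60 ≈ 0.53.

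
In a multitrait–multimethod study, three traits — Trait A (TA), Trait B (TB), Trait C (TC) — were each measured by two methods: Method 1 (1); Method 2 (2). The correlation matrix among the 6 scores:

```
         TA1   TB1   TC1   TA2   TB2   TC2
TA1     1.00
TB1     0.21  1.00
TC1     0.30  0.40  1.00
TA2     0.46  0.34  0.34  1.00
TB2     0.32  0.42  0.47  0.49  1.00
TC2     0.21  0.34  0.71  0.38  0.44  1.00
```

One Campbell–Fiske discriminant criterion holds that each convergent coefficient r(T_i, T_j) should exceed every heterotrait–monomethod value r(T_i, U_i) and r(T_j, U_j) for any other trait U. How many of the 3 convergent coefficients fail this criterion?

2

Convergent coefficients and their comparison sets:
TA (methods 1·2): 0.46 vs {0.21, 0.49, 0.30, 0.38} → fail.
TB (methods 1·2): 0.42 vs {0.21, 0.49, 0.40, 0.44} → fail.
TC (methods 1·2): 0.71 vs {0.30, 0.38, 0.40, 0.44} → pass.
2 of 3 fail.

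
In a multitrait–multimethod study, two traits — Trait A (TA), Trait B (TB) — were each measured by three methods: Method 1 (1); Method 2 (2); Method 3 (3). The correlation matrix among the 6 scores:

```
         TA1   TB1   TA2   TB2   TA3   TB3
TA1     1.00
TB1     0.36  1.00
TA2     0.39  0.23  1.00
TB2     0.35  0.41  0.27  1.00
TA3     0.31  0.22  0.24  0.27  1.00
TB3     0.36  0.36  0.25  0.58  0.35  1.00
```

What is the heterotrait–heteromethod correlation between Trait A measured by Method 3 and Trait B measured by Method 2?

0.27

Different traits and methods: r(TA3, TB2) = 0.27.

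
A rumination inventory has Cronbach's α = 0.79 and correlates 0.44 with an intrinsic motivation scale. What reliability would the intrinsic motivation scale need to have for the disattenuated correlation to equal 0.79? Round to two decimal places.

r_true = r_obs / √(r_xx · r_yy) ⇒ 0.79 = 0.44 / √(0.79 · r_yy).
√(0.79 · r_yy) = 0.44 / 0.79 = 0.5570; 0.79 · r_yy = 0.3102; r_yy = 0.3102 / 0.79 ≈ 0.39.

0.39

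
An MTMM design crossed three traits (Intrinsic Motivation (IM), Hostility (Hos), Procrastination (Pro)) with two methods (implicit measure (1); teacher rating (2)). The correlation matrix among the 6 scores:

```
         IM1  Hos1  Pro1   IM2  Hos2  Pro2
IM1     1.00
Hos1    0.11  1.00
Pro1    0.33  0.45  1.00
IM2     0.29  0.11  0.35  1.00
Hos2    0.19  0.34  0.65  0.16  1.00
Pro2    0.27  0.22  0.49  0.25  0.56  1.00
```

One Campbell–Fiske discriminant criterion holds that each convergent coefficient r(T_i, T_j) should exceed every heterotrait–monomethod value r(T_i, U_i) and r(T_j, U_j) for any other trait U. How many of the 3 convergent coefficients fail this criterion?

3

Each convergent coefficient versus the relevant comparison correlations:
IM (methods 1·2): 0.29 vs {0.11, 0.16, 0.33, 0.25} → fail.
Hos (methods 1·2): 0.34 vs {0.11, 0.16, 0.45, 0.56} → fail.
Pro (methods 1·2): 0.49 vs {0.33, 0.25, 0.45, 0.56} → fail.
3 of 3 fail.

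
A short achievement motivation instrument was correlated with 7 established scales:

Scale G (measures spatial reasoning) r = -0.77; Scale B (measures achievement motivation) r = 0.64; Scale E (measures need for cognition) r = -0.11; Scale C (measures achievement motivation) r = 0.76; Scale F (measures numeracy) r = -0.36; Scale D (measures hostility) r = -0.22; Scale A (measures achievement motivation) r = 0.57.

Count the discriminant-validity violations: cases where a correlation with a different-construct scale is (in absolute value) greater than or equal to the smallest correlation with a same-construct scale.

Convergent (same construct = achievement motivation): Scale B, Scale C, Scale A.
Smallest convergent = 0.57. Discriminant |r|: 0.77, 0.11, 0.36, 0.22; count ≥ 0.57 → 1.

1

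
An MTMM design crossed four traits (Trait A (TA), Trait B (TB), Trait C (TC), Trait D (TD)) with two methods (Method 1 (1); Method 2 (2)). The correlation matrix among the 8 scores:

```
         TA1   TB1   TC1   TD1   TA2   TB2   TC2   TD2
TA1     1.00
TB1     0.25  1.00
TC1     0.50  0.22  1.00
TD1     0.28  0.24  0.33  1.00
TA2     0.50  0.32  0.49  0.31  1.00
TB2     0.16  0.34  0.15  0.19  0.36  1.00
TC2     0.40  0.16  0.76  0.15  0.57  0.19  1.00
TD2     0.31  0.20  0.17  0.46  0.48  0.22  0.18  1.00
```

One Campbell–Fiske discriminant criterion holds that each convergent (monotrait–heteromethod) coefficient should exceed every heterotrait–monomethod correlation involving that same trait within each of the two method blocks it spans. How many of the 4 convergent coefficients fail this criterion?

Each convergent coefficient versus the relevant comparison correlations:
TA (methods 1·2): 0.50 vs {0.25, 0.36, 0.50, 0.57, 0.28, 0.48} → fail.
TB (methods 1·2): 0.34 vs {0.25, 0.36, 0.22, 0.19, 0.24, 0.22} → fail.
TC (methods 1·2): 0.76 vs {0.50, 0.57, 0.22, 0.19, 0.33, 0.18} → pass.
TD (methods 1·2): 0.46 vs {0.28, 0.48, 0.24, 0.22, 0.33, 0.18} → fail.
3 of 4 fail.

3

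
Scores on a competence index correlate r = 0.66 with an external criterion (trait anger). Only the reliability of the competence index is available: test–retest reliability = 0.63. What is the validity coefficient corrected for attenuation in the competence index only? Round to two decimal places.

Single correction: r_c = r_obs / √r_xx = 0.66 / √0.63 = 0.66 / 0.7937 ≈ 0.83.

0.83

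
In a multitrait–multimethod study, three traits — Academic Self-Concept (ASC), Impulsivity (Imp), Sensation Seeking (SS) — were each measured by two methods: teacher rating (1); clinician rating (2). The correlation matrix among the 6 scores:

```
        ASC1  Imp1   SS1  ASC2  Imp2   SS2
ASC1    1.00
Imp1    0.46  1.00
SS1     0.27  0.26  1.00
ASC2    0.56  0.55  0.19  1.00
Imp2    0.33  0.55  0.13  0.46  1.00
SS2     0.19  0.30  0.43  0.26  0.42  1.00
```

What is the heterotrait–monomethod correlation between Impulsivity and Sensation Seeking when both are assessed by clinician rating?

0.42

Different traits, same method: r(Imp2, SS2) = 0.42.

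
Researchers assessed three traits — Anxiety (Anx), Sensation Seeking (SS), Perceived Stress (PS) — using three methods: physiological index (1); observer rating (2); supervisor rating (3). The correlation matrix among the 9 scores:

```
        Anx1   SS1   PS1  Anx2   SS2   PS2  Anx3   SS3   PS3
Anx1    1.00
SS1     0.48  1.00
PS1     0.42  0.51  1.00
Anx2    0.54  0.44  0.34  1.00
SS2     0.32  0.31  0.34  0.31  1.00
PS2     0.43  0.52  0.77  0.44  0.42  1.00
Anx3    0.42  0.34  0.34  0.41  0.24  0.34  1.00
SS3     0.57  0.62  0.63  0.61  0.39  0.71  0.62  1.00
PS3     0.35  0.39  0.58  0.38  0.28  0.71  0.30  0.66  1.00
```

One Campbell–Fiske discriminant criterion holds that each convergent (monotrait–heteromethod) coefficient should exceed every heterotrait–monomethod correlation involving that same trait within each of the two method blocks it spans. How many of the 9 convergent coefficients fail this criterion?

6

Checking each validity diagonal entry against its comparison values:
Anx (methods 1·2): 0.54 vs {0.48, 0.31, 0.42, 0.44} → pass.
Anx (methods 1·3): 0.42 vs {0.48, 0.62, 0.42, 0.30} → fail.
Anx (methods 2·3): 0.41 vs {0.31, 0.62, 0.44, 0.30} → fail.
SS (methods 1·2): 0.31 vs {0.48, 0.31, 0.51, 0.42} → fail.
SS (methods 1·3): 0.62 vs {0.48, 0.62, 0.51, 0.66} → fail.
SS (methods 2·3): 0.39 vs {0.31, 0.62, 0.42, 0.66} → fail.
PS (methods 1·2): 0.77 vs {0.42, 0.44, 0.51, 0.42} → pass.
PS (methods 1·3): 0.58 vs {0.42, 0.30, 0.51, 0.66} → fail.
PS (methods 2·3): 0.71 vs {0.44, 0.30, 0.42, 0.66} → pass.
6 of 9 fail.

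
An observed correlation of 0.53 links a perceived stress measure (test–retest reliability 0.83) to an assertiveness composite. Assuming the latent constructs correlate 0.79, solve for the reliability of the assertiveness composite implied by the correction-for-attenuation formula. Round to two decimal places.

0.54

r_true = r_obs / √(r_xx · r_yy) ⇒ 0.79 = 0.53 / √(0.83 · r_yy).
√(0.83 · r_yy) = 0.53 / 0.79 = 0.6709; 0.83 · r_yy = 0.4501; r_yy = 0.4501 / 0.83 ≈ 0.54.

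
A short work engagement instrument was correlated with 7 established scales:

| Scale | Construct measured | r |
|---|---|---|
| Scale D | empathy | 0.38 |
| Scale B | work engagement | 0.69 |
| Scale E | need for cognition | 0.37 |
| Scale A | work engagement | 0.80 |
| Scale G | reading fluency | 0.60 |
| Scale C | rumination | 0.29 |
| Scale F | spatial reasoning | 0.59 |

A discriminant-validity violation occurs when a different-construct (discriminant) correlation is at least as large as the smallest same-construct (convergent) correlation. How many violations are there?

Convergent (same construct = work engagement): Scale B, Scale A.
Smallest convergent = 0.69. Discriminant values: 0.38, 0.37, 0.60, 0.29, 0.59; count ≥ 0.69 → 0.

0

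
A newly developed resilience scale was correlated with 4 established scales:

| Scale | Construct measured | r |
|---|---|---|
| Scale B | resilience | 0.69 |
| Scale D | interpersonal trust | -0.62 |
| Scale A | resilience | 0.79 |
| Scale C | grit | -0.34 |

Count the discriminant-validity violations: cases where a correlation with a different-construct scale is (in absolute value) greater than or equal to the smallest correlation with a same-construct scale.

Convergent (same construct = resilience): Scale B, Scale A.
Smallest convergent = 0.69. Discriminant |r|: 0.62, 0.34; count ≥ 0.69 → 0.

0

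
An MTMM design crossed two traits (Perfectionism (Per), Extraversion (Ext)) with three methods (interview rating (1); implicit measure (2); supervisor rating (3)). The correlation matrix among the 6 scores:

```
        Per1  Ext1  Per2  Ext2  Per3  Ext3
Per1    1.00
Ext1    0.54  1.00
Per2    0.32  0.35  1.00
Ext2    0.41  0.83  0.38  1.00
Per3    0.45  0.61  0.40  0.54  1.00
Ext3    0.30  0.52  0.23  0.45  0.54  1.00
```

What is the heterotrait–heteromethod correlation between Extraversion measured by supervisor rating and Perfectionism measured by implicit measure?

0.23

Different traits and methods: r(Ext3, Per2) = 0.23.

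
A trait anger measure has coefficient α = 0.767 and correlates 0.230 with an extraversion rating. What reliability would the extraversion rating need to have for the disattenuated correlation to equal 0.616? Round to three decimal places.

r_true = r_obs / √(r_xx · r_yy) ⇒ 0.616 = 0.230 / √(0.767 · r_yy).
√(0.767 · r_yy) = 0.230 / 0.616 = 0.3734; 0.767 · r_yy = 0.1394; r_yy = 0.1394 / 0.767 ≈ 0.182.

0.182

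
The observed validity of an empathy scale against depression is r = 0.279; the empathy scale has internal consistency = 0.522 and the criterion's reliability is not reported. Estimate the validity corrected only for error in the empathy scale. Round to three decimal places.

Single correction: r_c = r_obs / √r_xx = 0.279 / √0.522 = 0.279 / 0.7225 ≈ 0.386.

0.386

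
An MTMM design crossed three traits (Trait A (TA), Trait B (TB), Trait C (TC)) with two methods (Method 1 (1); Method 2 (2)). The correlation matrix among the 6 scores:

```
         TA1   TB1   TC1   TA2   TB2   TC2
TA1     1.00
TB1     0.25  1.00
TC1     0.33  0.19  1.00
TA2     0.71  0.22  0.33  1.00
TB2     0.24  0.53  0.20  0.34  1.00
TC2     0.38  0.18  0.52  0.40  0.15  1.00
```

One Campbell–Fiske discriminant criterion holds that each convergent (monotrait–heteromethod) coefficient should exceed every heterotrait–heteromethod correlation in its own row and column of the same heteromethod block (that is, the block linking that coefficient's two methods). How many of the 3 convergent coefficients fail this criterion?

0

Checking each validity diagonal entry against its comparison values:
TA (methods 1·2): 0.71 vs {0.24, 0.22, 0.38, 0.33} → pass.
TB (methods 1·2): 0.53 vs {0.22, 0.24, 0.18, 0.20} → pass.
TC (methods 1·2): 0.52 vs {0.33, 0.38, 0.20, 0.18} → pass.
0 of 3 fail.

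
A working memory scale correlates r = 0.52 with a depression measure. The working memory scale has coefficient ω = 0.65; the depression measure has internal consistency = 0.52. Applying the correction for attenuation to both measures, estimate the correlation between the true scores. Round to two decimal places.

0.89

r_true = r_obs / √(r_xx · r_yy) = 0.52 / √(0.65 × 0.52) = 0.52 / √0.3380 = 0.52 / 0.5814 ≈ 0.89.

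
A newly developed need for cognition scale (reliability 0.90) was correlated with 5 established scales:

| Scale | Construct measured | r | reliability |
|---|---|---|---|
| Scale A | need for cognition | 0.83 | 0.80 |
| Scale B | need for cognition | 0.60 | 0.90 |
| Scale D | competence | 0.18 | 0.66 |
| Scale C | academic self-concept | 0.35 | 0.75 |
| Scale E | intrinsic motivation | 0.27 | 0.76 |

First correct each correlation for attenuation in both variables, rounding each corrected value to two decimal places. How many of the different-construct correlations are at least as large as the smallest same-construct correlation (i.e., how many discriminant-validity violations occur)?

Disattenuated r (r / √(r_scale · r_new)):
  Scale A (conv): 0.83 / √(0.80·0.90) = 0.98
  Scale B (conv): 0.60 / √(0.90·0.90) = 0.67
  Scale D (disc): 0.18 / √(0.66·0.90) = 0.23
  Scale C (disc): 0.35 / √(0.75·0.90) = 0.43
  Scale E (disc): 0.27 / √(0.76·0.90) = 0.33
Smallest convergent = 0.67. Discriminant values: 0.23, 0.43, 0.33; count ≥ 0.67 → 0.

0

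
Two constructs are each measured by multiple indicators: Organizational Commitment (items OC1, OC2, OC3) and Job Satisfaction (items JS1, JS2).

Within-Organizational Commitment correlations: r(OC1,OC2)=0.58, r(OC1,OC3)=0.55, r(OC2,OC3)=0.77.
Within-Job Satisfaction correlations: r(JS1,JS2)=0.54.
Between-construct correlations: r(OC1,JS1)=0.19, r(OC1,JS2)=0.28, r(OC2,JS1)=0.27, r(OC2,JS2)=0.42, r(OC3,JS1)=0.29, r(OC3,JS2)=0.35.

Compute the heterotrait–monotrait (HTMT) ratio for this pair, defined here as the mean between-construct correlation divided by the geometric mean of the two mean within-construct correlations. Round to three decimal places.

0.513

Between-construct mean = 1.80/6 = 0.3000.
Mean within-OC = 1.90/3 = 0.6333; mean within-JS = 0.54/1 = 0.5400.
Geometric mean = √(0.6333 × 0.5400) = 0.5848.
HTMT = 0.3000 / 0.5848 = 0.513.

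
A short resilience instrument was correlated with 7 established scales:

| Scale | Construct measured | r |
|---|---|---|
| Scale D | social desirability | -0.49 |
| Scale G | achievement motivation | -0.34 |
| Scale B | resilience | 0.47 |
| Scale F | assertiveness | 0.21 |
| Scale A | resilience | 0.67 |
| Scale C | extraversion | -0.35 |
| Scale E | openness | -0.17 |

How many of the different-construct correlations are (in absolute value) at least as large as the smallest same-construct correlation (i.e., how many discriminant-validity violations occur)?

1

Convergent (same construct = resilience): Scale B, Scale A.
Smallest convergent = 0.47. Discriminant |r|: 0.49, 0.34, 0.21, 0.35, 0.17; count ≥ 0.47 → 1.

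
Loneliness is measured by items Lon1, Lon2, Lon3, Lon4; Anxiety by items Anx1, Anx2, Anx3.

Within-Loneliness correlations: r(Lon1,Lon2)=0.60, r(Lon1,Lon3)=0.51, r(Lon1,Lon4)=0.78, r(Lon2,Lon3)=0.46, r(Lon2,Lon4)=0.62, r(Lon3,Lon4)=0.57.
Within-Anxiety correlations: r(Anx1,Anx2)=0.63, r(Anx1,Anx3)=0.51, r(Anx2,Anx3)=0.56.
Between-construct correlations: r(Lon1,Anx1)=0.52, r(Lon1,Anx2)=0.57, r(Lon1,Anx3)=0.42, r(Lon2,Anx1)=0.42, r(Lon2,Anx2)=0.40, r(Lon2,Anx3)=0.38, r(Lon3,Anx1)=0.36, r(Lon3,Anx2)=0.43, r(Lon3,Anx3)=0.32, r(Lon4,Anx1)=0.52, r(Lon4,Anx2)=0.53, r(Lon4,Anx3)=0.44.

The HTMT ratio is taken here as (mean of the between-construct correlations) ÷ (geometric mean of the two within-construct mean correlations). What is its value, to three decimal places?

Mean heterotrait r = 5.31/12 = 0.4425.
Mean within-Lon = 3.54/6 = 0.5900; mean within-Anx = 1.70/3 = 0.5667.
Geometric mean = √(0.5900 × 0.5667) = 0.5782.
HTMT = 0.4425 / 0.5782 = 0.765.

0.765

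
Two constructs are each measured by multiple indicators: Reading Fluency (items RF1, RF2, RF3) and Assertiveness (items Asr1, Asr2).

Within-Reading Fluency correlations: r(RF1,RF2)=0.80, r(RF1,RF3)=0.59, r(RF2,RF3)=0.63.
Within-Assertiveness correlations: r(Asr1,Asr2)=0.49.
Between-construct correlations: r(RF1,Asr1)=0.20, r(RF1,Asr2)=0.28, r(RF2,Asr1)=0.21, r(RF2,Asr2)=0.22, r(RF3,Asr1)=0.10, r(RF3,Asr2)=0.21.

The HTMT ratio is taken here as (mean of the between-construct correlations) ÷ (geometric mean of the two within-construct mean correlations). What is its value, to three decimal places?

Between-construct mean = 1.22/6 = 0.2033.
Mean within-RF = 2.02/3 = 0.6733; mean within-Asr = 0.49/1 = 0.4900.
Geometric mean = √(0.6733 × 0.4900) = 0.5744.
HTMT = 0.2033 / 0.5744 = 0.354.

0.354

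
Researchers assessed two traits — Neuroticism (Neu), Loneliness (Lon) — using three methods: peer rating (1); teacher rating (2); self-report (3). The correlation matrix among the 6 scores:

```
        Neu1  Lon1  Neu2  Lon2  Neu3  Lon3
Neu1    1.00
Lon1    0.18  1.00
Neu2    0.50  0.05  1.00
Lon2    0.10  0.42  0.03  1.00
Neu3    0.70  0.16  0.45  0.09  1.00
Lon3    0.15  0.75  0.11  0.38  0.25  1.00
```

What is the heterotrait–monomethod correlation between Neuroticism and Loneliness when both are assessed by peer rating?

Different traits, same method: r(Neu1, Lon1) = 0.18.

0.18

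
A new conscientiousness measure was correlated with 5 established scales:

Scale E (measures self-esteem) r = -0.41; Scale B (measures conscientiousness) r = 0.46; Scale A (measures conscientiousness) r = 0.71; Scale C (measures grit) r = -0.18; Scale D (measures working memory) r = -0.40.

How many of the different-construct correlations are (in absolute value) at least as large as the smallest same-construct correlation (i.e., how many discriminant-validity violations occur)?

0

Convergent (same construct = conscientiousness): Scale B, Scale A.
Smallest convergent = 0.46. Discriminant |r|: 0.41, 0.18, 0.40; count ≥ 0.46 → 0.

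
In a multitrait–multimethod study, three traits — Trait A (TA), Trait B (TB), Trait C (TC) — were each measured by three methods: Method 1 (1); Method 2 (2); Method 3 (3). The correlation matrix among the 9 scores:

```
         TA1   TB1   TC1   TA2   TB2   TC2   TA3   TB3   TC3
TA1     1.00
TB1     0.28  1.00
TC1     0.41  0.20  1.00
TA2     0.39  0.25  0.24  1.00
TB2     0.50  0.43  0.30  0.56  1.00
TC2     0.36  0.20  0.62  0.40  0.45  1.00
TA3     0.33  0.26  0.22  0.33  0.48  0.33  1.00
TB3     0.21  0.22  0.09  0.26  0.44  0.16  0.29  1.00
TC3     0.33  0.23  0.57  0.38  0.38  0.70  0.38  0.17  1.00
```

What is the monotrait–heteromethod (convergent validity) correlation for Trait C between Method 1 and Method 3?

Same trait (TC), different methods: r(TC1, TC3) = 0.57.

0.57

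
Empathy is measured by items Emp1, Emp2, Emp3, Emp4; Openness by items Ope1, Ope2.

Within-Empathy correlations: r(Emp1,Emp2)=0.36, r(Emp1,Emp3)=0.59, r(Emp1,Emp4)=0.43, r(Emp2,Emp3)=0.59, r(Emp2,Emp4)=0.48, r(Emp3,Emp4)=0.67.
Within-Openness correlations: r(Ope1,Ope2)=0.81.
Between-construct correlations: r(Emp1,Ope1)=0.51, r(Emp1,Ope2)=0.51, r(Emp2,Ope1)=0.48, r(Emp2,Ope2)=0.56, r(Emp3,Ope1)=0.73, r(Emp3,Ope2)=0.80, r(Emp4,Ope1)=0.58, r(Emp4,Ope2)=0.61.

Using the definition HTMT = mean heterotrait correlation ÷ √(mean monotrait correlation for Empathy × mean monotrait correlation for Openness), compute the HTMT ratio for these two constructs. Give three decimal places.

Mean between = 4.78/8 = 0.5975.
Mean within-Emp = 3.12/6 = 0.5200; mean within-Ope = 0.81/1 = 0.8100.
Geometric mean = √(0.5200 × 0.8100) = 0.6490.
HTMT = 0.5975 / 0.6490 = 0.921.

0.921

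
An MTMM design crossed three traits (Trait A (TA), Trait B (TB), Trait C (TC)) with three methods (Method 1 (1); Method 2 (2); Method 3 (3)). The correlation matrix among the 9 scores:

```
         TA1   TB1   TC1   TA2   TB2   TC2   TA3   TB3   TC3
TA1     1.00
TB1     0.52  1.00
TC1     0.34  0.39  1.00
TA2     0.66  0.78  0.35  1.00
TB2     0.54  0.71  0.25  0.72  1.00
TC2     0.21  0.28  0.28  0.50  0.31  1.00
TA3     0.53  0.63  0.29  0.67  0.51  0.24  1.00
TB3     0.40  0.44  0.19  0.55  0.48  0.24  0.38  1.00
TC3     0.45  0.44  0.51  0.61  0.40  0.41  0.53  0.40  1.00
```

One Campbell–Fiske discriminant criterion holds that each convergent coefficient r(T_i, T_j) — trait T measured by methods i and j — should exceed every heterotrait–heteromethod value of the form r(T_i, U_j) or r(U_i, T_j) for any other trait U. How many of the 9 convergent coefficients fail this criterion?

7

Checking each validity diagonal entry against its comparison values:
TA (methods 1·2): 0.66 vs {0.54, 0.78, 0.21, 0.35} → fail.
TA (methods 1·3): 0.53 vs {0.40, 0.63, 0.45, 0.29} → fail.
TA (methods 2·3): 0.67 vs {0.55, 0.51, 0.61, 0.24} → pass.
TB (methods 1·2): 0.71 vs {0.78, 0.54, 0.28, 0.25} → fail.
TB (methods 1·3): 0.44 vs {0.63, 0.40, 0.44, 0.19} → fail.
TB (methods 2·3): 0.48 vs {0.51, 0.55, 0.40, 0.24} → fail.
TC (methods 1·2): 0.28 vs {0.35, 0.21, 0.25, 0.28} → fail.
TC (methods 1·3): 0.51 vs {0.29, 0.45, 0.19, 0.44} → pass.
TC (methods 2·3): 0.41 vs {0.24, 0.61, 0.24, 0.40} → fail.
7 of 9 fail.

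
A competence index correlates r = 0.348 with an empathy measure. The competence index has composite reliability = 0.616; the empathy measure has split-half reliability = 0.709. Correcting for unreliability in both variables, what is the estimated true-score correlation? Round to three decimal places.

r_true = r_obs / √(r_xx · r_yy) = 0.348 / √(0.616 × 0.709) = 0.348 / √0.436744 = 0.348 / 0.6609 ≈ 0.527.

0.527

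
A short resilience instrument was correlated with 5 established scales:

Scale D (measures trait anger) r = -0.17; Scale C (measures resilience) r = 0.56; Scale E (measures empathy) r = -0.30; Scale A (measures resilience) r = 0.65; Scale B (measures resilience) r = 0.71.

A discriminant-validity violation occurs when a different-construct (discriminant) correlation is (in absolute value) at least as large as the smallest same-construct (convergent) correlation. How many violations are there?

0

Convergent (same construct = resilience): Scale C, Scale A, Scale B.
Smallest convergent = 0.56. Discriminant |r|: 0.17, 0.30; count ≥ 0.56 → 0.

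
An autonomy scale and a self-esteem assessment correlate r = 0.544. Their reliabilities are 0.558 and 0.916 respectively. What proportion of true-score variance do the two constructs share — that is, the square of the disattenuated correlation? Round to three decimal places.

Disattenuated r = 0.544 / √(0.558 × 0.916) = 0.544 / 0.7149 = 0.7609.
Shared true-score variance = 0.7609² = 0.5790 ≈ 0.579.

0.579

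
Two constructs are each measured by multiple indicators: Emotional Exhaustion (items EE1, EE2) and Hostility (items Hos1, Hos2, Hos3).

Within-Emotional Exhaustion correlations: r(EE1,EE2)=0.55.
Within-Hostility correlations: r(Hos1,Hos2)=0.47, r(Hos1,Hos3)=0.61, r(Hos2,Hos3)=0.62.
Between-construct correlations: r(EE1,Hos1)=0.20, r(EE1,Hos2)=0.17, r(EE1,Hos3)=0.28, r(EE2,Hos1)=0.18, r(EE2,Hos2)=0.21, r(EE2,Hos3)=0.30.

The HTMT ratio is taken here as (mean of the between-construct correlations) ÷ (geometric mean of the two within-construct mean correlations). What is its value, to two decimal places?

0.40

Between-construct mean = 1.34/6 = 0.2233.
Mean within-EE = 0.55/1 = 0.5500; mean within-Hos = 1.70/3 = 0.5667.
Geometric mean = √(0.5500 × 0.5667) = 0.5583.
HTMT = 0.2233 / 0.5583 = 0.40.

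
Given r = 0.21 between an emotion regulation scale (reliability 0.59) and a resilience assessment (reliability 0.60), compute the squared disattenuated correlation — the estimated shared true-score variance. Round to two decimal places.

0.12

Disattenuated r = 0.21 / √(0.59 × 0.60) = 0.21 / 0.5950 = 0.3529.
Shared true-score variance = 0.3529² = 0.1245 ≈ 0.12.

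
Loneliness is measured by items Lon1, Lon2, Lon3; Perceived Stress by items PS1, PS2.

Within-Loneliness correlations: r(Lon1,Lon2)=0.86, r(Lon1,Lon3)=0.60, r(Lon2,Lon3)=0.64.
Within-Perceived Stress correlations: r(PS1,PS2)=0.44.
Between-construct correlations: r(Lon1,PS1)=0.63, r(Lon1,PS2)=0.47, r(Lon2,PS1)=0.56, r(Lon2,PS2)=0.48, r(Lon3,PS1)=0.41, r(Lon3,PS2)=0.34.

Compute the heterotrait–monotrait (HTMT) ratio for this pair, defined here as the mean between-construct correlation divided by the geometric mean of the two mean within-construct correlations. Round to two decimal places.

0.87

Mean between = 2.89/6 = 0.4817.
Mean within-Lon = 2.10/3 = 0.7000; mean within-PS = 0.44/1 = 0.4400.
Geometric mean = √(0.7000 × 0.4400) = 0.5550.
HTMT = 0.4817 / 0.5550 = 0.87.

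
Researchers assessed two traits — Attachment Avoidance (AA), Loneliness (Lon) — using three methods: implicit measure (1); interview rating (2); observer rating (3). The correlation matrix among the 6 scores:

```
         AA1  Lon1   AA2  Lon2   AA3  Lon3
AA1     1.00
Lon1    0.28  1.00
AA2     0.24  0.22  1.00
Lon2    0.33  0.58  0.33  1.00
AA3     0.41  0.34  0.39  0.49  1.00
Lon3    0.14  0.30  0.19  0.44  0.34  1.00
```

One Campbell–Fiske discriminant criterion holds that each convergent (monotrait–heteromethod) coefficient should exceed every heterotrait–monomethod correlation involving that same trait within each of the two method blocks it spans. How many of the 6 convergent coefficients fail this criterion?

Checking each validity diagonal entry against its comparison values:
AA (methods 1·2): 0.24 vs {0.28, 0.33} → fail.
AA (methods 1·3): 0.41 vs {0.28, 0.34} → pass.
AA (methods 2·3): 0.39 vs {0.33, 0.34} → pass.
Lon (methods 1·2): 0.58 vs {0.28, 0.33} → pass.
Lon (methods 1·3): 0.30 vs {0.28, 0.34} → fail.
Lon (methods 2·3): 0.44 vs {0.33, 0.34} → pass.
2 of 6 fail.

2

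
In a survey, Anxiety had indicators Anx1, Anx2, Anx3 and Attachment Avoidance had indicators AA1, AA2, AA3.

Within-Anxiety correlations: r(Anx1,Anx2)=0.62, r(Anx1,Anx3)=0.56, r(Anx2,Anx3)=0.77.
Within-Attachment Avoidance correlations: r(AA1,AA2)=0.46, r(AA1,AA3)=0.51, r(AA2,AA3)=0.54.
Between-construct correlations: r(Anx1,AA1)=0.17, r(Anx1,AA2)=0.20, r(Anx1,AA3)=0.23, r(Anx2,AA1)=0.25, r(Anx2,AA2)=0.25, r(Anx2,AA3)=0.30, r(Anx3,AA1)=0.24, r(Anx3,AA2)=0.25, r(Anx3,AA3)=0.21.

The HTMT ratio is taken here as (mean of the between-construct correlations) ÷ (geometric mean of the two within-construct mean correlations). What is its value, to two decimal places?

Mean between = 2.10/9 = 0.2333.
Mean within-Anx = 1.95/3 = 0.6500; mean within-AA = 1.51/3 = 0.5033.
Geometric mean = √(0.6500 × 0.5033) = 0.5720.
HTMT = 0.2333 / 0.5720 = 0.41.

0.41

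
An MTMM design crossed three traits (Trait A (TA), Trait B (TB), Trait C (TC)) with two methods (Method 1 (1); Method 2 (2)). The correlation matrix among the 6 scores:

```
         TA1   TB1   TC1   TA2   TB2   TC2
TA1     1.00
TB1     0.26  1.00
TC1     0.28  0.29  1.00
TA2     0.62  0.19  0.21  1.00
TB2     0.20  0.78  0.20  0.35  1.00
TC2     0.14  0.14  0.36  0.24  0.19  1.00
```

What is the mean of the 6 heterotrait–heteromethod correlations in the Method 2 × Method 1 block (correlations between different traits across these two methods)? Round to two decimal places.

0.18

HTHM values (method 2 × method 1): 0.19, 0.21, 0.20, 0.20, 0.14, 0.14; mean = 1.08/6 = 0.18.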